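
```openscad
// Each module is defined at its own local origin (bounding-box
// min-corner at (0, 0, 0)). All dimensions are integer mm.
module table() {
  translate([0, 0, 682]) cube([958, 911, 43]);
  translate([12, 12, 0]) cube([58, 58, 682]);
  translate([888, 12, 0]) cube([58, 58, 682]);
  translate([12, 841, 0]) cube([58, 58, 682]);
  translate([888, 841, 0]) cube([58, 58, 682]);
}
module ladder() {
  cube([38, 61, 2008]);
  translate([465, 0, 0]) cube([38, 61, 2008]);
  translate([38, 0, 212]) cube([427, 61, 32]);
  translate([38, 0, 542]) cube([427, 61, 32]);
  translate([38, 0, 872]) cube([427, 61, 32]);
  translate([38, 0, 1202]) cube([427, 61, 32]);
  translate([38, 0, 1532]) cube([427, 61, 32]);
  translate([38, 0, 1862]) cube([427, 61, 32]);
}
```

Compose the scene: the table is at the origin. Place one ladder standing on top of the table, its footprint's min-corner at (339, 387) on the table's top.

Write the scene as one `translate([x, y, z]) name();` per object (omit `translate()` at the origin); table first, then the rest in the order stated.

table();
translate([339, 387, 725]) ladder();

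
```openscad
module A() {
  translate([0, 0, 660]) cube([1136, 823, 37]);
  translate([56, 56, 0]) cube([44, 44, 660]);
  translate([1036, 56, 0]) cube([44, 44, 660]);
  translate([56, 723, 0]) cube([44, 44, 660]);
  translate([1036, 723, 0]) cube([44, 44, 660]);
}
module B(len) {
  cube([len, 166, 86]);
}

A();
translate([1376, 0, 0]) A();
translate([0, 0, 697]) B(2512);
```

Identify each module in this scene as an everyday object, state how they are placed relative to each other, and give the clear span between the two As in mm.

Second table starts at x = 1376; first ends at x = 1136; clear span = 1376 − 1136 = 240 mm.

A is a table. B is a beam. A beam spans the tops of two tables. The clear span between the two tables is 240 mm.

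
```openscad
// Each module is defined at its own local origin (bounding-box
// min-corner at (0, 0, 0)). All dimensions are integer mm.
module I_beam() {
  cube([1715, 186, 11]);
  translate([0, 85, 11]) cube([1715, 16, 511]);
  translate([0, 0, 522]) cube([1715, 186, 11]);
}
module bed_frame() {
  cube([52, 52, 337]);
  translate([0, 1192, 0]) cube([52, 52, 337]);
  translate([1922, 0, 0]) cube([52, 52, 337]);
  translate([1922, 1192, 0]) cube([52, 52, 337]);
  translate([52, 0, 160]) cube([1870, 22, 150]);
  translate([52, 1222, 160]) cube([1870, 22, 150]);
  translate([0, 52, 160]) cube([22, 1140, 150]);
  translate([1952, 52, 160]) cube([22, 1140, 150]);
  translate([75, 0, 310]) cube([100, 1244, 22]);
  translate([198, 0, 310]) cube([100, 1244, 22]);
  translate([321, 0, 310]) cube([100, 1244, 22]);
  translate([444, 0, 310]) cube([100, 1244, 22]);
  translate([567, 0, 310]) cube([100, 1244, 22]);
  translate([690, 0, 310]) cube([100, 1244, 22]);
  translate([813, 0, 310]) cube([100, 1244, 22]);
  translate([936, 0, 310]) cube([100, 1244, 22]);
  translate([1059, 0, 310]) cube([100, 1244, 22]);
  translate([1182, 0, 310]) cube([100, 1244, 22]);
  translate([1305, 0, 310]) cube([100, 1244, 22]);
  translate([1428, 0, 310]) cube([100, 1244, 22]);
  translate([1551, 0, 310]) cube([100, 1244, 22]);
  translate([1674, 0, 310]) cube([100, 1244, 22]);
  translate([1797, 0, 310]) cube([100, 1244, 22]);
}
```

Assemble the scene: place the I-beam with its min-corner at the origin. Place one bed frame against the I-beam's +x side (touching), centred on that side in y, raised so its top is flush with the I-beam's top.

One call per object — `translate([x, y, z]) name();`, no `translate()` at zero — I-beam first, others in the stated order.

I_beam();
translate([1715, -529, 196]) bed_frame();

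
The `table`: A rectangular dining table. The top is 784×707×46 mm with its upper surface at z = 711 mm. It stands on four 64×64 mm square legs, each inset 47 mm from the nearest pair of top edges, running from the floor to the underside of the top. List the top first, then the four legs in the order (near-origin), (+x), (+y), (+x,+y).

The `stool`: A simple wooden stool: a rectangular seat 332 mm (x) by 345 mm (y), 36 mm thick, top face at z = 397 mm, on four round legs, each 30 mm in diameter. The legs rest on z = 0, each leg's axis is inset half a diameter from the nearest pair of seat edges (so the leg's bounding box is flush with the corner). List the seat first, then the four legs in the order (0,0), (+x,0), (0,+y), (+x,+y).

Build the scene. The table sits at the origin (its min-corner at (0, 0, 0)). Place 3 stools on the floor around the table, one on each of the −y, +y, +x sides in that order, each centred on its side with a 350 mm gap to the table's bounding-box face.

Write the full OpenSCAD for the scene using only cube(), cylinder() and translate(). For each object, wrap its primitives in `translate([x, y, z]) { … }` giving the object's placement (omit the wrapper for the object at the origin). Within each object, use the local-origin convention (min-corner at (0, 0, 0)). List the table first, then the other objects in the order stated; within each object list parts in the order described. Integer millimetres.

translate([0, 0, 665]) cube([784, 707, 46]);
translate([47, 47, 0]) cube([64, 64, 665]);
translate([673, 47, 0]) cube([64, 64, 665]);
translate([47, 596, 0]) cube([64, 64, 665]);
translate([673, 596, 0]) cube([64, 64, 665]);
translate([226, -695, 0]) {
  translate([0, 0, 361]) cube([332, 345, 36]);
  translate([15, 15, 0]) cylinder(h = 361, r = 15);
  translate([317, 15, 0]) cylinder(h = 361, r = 15);
  translate([15, 330, 0]) cylinder(h = 361, r = 15);
  translate([317, 330, 0]) cylinder(h = 361, r = 15);
}
translate([226, 1057, 0]) {
  translate([0, 0, 361]) cube([332, 345, 36]);
  translate([15, 15, 0]) cylinder(h = 361, r = 15);
  translate([317, 15, 0]) cylinder(h = 361, r = 15);
  translate([15, 330, 0]) cylinder(h = 361, r = 15);
  translate([317, 330, 0]) cylinder(h = 361, r = 15);
}
translate([1134, 181, 0]) {
  translate([0, 0, 361]) cube([332, 345, 36]);
  translate([15, 15, 0]) cylinder(h = 361, r = 15);
  translate([317, 15, 0]) cylinder(h = 361, r = 15);
  translate([15, 330, 0]) cylinder(h = 361, r = 15);
  translate([317, 330, 0]) cylinder(h = 361, r = 15);
}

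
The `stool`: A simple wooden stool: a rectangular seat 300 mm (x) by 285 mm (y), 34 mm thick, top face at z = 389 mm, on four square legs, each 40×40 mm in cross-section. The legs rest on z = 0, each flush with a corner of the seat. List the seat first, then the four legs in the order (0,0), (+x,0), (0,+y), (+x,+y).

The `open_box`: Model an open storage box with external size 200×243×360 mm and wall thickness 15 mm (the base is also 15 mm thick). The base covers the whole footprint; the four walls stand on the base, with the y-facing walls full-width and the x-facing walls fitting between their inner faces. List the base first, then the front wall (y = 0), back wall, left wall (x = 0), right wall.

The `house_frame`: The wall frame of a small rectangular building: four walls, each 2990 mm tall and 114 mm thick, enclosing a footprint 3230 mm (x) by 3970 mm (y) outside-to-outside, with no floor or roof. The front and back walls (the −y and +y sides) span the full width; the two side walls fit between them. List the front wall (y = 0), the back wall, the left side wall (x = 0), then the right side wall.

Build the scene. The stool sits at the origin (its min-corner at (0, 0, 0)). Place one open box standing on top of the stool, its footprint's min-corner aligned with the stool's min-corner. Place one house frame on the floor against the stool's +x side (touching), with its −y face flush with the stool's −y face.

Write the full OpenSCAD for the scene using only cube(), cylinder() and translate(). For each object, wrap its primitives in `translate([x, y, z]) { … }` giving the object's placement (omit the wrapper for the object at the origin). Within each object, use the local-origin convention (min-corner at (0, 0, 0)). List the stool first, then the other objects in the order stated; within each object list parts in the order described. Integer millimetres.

translate([0, 0, 355]) cube([300, 285, 34]);
cube([40, 40, 355]);
translate([260, 0, 0]) cube([40, 40, 355]);
translate([0, 245, 0]) cube([40, 40, 355]);
translate([260, 245, 0]) cube([40, 40, 355]);
translate([0, 0, 389]) {
  cube([200, 243, 15]);
  translate([0, 0, 15]) cube([200, 15, 345]);
  translate([0, 228, 15]) cube([200, 15, 345]);
  translate([0, 15, 15]) cube([15, 213, 345]);
  translate([185, 15, 15]) cube([15, 213, 345]);
}
translate([300, 0, 0]) {
  cube([3230, 114, 2990]);
  translate([0, 3856, 0]) cube([3230, 114, 2990]);
  translate([0, 114, 0]) cube([114, 3742, 2990]);
  translate([3116, 114, 0]) cube([114, 3742, 2990]);
}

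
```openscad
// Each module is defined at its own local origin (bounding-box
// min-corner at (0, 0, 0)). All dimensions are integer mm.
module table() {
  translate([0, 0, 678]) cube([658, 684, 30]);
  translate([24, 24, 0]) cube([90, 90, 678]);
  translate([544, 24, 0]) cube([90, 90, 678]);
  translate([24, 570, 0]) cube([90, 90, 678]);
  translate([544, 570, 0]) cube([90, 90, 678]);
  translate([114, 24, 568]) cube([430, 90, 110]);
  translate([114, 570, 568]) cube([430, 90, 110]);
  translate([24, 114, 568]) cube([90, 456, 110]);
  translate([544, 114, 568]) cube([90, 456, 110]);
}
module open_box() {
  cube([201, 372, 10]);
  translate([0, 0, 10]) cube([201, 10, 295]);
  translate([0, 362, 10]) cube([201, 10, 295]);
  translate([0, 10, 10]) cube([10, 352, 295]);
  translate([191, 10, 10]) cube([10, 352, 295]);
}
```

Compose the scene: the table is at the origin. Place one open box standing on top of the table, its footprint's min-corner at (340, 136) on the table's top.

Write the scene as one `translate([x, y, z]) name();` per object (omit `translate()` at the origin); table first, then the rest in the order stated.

table();
translate([340, 136, 708]) open_box();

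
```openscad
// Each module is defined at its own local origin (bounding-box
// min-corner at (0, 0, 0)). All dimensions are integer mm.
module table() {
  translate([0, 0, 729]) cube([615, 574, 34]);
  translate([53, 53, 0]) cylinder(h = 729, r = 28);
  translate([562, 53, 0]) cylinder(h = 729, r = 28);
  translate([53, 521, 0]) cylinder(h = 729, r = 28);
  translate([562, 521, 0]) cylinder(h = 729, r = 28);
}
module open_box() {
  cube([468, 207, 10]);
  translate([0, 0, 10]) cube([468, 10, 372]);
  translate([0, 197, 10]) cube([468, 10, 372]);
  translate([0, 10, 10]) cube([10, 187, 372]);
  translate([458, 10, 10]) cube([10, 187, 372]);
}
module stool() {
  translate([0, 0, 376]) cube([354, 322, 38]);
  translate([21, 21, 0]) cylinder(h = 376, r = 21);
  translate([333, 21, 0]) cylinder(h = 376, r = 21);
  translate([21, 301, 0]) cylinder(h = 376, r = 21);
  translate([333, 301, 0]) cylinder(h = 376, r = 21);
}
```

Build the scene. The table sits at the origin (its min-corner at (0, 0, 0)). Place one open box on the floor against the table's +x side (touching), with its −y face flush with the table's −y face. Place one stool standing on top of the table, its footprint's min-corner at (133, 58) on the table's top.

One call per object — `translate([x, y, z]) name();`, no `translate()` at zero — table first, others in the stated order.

table();
translate([615, 0, 0]) open_box();
translate([133, 58, 763]) stool();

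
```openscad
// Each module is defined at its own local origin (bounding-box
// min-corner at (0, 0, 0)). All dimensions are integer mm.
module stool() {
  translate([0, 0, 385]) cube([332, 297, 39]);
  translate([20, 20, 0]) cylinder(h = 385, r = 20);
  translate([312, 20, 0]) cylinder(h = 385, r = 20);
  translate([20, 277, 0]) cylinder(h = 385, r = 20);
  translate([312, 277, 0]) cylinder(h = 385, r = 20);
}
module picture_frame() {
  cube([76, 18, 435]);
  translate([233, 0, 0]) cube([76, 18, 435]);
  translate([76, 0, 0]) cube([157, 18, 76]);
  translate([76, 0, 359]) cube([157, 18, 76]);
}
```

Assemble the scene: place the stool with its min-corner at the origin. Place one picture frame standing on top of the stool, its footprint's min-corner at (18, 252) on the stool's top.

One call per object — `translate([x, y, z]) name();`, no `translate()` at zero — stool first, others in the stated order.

stool();
translate([18, 252, 424]) picture_frame();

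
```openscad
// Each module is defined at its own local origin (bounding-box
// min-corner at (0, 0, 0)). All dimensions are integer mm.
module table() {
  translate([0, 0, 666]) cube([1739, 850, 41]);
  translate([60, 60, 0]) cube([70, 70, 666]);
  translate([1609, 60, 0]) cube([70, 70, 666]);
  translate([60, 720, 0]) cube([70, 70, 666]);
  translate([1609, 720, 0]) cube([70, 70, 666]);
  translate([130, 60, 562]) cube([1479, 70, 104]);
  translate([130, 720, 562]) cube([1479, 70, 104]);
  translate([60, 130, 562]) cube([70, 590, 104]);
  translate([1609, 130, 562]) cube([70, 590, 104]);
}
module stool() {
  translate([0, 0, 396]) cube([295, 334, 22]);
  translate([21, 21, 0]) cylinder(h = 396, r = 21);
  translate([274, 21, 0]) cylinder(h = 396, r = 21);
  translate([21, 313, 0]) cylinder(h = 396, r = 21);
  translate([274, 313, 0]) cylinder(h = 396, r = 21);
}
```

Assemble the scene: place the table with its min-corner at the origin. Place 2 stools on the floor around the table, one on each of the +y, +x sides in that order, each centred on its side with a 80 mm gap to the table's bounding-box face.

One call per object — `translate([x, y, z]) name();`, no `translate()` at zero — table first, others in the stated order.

table();
translate([722, 930, 0]) stool();
translate([1819, 258, 0]) stool();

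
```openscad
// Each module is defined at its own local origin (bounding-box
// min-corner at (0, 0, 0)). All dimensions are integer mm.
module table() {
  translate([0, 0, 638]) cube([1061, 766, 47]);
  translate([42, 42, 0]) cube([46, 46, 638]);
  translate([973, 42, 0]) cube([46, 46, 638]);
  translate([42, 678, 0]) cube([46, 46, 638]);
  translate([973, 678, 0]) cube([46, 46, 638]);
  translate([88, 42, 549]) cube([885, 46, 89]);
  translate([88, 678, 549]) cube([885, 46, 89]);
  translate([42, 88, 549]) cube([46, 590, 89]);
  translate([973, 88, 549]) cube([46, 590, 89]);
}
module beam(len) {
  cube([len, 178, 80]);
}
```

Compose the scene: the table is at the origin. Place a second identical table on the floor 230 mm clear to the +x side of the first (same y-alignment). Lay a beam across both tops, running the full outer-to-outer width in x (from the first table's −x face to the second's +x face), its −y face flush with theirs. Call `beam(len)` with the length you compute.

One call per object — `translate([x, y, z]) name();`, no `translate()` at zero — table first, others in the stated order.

table();
translate([1291, 0, 0]) table();
translate([0, 0, 685]) beam(2352);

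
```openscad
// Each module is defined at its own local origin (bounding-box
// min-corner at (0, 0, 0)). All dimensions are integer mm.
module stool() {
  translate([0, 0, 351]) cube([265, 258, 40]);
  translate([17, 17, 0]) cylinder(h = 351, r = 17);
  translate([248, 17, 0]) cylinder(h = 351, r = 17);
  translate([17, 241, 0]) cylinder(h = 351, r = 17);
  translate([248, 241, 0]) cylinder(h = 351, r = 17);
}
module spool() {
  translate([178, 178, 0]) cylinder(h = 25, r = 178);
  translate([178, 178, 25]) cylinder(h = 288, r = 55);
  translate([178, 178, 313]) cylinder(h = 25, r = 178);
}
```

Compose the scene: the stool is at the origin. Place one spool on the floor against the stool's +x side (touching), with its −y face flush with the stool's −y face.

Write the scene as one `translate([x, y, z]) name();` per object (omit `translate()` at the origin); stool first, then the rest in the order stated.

stool();
translate([265, 0, 0]) spool();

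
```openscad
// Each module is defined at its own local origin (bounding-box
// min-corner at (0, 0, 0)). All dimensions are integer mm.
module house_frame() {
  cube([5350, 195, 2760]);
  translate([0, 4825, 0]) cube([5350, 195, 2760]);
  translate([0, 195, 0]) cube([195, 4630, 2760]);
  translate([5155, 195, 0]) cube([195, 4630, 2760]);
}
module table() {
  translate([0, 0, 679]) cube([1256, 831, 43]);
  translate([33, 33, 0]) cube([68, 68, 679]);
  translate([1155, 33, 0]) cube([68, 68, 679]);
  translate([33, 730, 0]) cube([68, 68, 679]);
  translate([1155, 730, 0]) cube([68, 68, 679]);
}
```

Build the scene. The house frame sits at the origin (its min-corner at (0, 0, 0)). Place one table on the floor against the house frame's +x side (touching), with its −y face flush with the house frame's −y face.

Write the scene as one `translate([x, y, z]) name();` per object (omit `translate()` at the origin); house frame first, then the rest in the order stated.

house_frame();
translate([5350, 0, 0]) table();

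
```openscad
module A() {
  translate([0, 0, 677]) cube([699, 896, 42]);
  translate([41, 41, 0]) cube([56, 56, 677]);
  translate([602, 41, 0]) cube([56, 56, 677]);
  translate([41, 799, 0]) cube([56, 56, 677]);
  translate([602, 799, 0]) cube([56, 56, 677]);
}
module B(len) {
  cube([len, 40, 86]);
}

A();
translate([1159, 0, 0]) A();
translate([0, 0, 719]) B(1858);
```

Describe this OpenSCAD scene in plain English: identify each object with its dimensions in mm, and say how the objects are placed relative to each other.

A is a table with a 699×896 mm rectangular top, 42 mm thick, top surface at z = 719 mm, supported by four 56×56 mm square legs, each inset 41 mm from the nearest pair of top edges, running from the floor.

B is a rectangular beam 1858 mm long (x), 40 mm deep (y), 86 mm thick (z).

The beam spans the tops of two tables placed 460 mm apart, resting at z = 719 mm.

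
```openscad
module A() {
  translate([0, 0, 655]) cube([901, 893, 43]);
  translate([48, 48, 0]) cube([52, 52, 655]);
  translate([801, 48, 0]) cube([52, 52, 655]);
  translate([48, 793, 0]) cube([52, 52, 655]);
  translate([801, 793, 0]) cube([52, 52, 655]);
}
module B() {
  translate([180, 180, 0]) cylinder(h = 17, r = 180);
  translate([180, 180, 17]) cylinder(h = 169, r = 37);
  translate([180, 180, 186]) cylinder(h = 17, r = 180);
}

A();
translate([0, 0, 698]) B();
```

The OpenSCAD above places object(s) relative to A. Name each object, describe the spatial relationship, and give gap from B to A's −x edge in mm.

The spool's min-x is at 0; the table's min-x is 0; gap = 0 mm.

A is a table. B is a spool. The spool is on top of the table. The gap from the spool to the table's −x edge is 0 mm.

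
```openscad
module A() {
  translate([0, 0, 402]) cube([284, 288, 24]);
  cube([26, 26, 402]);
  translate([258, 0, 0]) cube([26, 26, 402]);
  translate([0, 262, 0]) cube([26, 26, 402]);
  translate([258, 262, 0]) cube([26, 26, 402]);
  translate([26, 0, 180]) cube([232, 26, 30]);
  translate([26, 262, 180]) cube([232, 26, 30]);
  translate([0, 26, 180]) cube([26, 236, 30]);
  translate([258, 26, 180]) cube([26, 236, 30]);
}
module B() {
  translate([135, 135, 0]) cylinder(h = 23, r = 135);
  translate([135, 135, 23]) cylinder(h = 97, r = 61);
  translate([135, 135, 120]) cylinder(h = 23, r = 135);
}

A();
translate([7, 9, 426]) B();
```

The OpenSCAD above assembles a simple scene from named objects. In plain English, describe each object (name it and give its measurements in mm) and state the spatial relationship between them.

A is a four-legged stool. The seat is 284×288 mm, 24 mm thick, top at z = 426 mm. It stands on four square legs, each 26×26 mm in cross-section, from z = 0 to the seat underside, each flush with a corner of the seat. Four stretchers, 26 mm wide and 30 mm tall, connect adjacent legs with their undersides at z = 180 mm, each running between the inner faces of the legs it joins and aligned with the legs' outer faces on the other axis.

B is a spool: two coaxial disc flanges of radius 135 mm and thickness 23 mm, joined by a core cylinder of radius 61 mm and height 97 mm. The lower flange rests on z = 0 and the three cylinders share a vertical axis.

The spool is on top of the stool, centred.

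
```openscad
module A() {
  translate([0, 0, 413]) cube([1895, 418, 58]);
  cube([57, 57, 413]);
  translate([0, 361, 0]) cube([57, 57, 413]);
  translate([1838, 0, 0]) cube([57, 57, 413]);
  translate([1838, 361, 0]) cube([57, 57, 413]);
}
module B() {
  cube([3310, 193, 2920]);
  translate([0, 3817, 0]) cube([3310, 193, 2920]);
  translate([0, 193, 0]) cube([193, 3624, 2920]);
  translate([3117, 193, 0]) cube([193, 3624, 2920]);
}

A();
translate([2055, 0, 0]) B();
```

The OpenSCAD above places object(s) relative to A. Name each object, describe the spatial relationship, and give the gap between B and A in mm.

The house frame's nearest face is 160 mm from the bench's +x face.

A is a bench. B is a house frame. The house frame is on the floor beside the bench on its +x side. The gap between the house frame and the bench is 160 mm.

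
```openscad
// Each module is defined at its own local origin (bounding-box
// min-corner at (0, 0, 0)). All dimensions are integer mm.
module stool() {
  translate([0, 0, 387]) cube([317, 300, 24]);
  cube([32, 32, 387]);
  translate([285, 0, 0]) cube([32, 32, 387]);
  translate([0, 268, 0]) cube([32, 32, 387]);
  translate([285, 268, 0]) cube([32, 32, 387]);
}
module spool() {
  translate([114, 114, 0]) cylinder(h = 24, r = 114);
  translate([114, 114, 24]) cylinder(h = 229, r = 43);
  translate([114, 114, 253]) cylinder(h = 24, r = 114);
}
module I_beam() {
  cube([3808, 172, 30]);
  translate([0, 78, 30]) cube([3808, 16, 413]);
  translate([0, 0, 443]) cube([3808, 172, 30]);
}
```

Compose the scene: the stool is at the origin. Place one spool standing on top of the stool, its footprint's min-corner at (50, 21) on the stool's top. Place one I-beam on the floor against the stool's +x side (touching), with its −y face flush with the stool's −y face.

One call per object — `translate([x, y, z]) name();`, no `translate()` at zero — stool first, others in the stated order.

stool();
translate([50, 21, 411]) spool();
translate([317, 0, 0]) I_beam();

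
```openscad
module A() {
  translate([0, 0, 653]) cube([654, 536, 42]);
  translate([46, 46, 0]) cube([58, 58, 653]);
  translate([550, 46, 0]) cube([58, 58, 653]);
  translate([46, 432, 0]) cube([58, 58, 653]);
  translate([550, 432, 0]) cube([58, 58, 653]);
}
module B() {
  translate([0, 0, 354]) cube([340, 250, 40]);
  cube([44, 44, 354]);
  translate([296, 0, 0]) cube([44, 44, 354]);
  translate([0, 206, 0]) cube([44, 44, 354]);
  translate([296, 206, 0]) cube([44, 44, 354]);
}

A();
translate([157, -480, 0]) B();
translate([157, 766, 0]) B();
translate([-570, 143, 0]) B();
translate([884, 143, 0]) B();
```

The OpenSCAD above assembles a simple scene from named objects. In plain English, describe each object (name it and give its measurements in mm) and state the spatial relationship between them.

A is a table with a 654×536 mm rectangular top, 42 mm thick, top surface at z = 695 mm, supported by four 58×58 mm square legs, each inset 46 mm from the nearest pair of top edges, running from the floor.

B is a four-legged stool. The seat is 340×250 mm, 40 mm thick, top at z = 394 mm. It stands on four square legs, each 44×44 mm in cross-section, from z = 0 to the seat underside, each flush with a corner of the seat.

Four stools sit around the table at the −y, +y, −x, +x sides.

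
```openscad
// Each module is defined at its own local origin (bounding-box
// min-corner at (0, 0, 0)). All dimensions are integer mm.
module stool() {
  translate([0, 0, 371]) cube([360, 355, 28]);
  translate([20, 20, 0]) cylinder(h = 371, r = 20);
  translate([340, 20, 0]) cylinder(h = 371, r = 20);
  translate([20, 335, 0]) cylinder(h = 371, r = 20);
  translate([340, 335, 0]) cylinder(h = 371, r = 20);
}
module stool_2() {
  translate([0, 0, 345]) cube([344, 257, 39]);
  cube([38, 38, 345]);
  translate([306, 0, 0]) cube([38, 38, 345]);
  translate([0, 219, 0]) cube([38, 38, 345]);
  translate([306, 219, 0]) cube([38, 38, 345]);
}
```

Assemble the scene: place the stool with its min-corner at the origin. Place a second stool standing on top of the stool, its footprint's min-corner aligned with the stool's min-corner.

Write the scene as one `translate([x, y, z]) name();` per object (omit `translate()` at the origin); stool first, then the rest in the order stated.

stool();
translate([0, 0, 399]) stool_2();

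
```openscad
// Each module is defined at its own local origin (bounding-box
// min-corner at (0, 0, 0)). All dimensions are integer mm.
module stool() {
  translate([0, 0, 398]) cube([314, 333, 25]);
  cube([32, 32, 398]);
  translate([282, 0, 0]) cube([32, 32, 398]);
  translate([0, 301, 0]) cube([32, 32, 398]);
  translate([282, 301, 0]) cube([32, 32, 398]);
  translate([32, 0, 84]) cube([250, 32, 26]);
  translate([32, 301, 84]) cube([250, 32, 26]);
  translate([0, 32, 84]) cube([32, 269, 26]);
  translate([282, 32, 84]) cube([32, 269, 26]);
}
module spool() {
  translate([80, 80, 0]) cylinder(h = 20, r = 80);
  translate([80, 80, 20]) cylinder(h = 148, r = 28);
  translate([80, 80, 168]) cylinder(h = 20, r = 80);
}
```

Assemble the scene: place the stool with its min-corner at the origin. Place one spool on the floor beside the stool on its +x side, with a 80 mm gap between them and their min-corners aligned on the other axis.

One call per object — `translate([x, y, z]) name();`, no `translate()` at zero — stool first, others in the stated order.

stool();
translate([394, 0, 0]) spool();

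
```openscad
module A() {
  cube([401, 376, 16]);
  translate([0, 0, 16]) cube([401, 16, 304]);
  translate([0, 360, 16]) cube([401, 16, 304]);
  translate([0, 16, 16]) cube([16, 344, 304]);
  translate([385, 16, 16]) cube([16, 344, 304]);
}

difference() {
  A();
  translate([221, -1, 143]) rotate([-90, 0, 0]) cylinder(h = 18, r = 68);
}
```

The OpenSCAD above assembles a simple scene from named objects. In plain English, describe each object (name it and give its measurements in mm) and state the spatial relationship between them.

A is an open storage box with external size 401×376×320 mm and wall thickness 16 mm (the base is also 16 mm thick). The base covers the whole footprint; the four walls stand on the base, with the y-facing walls full-width and the x-facing walls fitting between their inner faces.

The open box has a circular hole of radius 68 mm through its front wall, centred at (x = 221, z = 143).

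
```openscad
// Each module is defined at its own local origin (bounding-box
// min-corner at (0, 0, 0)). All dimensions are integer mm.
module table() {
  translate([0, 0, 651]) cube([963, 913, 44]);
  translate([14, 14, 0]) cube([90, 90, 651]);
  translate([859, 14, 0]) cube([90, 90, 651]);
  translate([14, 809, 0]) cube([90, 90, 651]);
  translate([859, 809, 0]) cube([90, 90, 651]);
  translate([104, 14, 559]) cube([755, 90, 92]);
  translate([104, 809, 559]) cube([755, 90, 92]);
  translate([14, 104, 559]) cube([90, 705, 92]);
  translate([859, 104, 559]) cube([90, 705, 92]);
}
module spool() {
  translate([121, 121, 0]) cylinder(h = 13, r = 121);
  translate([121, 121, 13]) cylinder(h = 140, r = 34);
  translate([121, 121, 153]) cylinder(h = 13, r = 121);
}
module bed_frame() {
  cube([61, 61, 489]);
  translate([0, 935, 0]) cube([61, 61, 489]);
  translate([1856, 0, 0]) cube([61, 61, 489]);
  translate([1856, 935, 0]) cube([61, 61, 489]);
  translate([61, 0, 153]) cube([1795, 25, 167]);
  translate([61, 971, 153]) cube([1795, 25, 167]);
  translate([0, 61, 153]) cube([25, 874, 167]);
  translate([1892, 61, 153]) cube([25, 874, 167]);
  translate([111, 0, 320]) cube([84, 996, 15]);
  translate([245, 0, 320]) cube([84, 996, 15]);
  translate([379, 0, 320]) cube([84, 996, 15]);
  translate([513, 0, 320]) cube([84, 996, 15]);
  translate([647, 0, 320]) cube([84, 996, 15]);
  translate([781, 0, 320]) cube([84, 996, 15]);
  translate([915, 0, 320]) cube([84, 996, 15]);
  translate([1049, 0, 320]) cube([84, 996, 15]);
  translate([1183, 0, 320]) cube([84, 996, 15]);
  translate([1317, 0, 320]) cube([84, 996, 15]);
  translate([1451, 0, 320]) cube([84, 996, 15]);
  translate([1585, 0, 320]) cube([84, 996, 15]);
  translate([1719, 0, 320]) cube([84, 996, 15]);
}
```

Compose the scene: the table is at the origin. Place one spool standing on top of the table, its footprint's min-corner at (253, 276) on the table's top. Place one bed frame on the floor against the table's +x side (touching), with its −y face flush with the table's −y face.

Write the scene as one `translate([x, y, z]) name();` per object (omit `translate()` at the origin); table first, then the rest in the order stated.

table();
translate([253, 276, 695]) spool();
translate([963, 0, 0]) bed_frame();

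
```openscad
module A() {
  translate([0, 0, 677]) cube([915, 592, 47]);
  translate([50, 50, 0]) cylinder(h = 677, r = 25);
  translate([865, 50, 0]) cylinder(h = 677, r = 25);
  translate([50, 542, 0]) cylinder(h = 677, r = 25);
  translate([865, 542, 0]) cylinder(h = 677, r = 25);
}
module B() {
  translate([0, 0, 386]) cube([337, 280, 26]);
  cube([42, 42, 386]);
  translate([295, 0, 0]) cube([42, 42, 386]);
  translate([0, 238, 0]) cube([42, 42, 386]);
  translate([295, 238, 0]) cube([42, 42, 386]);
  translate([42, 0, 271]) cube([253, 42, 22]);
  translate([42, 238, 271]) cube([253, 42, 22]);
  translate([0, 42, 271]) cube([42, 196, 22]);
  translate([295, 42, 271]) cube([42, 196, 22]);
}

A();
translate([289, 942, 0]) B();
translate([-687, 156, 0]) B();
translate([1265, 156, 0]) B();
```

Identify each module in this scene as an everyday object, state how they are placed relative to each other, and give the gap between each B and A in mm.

Each stool's nearest face is 350 mm from the table's bounding box.

A is a table. B is a stool. Three stools sit around the table at the +y, −x, +x sides. The gap between each stool and the table is 350 mm.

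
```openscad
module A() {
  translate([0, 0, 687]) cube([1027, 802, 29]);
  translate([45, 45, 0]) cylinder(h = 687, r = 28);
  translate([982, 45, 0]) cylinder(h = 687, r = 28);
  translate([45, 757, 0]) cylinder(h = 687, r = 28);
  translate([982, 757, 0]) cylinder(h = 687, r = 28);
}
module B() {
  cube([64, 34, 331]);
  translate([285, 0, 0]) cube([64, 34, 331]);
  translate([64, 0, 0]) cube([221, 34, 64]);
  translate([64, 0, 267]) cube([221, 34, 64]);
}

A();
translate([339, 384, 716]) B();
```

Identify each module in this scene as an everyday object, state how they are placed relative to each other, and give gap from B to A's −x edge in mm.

A is a table. B is a picture frame. The picture frame is on top of the table, centred. The gap from the picture frame to the table's −x edge is 339 mm.

The picture frame's min-x is at 339; the table's min-x is 0; gap = 339 mm.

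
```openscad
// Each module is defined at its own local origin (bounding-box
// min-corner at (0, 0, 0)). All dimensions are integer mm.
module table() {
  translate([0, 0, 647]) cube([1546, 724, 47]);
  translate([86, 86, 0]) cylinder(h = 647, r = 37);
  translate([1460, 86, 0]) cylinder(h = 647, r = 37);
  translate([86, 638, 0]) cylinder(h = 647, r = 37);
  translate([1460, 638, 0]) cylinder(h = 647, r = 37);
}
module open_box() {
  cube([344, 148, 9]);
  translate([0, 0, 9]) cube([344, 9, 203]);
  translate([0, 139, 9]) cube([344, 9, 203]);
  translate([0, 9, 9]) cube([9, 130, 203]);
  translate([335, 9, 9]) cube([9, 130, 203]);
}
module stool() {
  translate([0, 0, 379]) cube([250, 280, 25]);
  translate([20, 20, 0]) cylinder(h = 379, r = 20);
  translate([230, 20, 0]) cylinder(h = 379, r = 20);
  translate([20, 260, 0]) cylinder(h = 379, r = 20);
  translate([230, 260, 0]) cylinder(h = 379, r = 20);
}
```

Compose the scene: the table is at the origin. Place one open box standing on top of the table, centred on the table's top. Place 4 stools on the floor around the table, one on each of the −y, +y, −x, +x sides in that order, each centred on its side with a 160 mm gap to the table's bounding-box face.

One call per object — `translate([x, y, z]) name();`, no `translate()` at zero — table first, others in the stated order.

table();
translate([601, 288, 694]) open_box();
translate([648, -440, 0]) stool();
translate([648, 884, 0]) stool();
translate([-410, 222, 0]) stool();
translate([1706, 222, 0]) stool();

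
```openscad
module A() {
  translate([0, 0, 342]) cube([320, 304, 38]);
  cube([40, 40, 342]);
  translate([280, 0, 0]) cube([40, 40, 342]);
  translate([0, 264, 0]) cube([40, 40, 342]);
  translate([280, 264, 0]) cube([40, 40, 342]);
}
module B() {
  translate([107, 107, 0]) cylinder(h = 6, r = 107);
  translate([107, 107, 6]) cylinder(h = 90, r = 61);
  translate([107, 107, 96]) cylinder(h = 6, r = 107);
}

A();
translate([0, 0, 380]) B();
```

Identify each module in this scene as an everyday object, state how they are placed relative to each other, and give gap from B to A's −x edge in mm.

The spool's min-x is at 0; the stool's min-x is 0; gap = 0 mm.

A is a stool. B is a spool. The spool is on top of the stool. The gap from the spool to the stool's −x edge is 0 mm.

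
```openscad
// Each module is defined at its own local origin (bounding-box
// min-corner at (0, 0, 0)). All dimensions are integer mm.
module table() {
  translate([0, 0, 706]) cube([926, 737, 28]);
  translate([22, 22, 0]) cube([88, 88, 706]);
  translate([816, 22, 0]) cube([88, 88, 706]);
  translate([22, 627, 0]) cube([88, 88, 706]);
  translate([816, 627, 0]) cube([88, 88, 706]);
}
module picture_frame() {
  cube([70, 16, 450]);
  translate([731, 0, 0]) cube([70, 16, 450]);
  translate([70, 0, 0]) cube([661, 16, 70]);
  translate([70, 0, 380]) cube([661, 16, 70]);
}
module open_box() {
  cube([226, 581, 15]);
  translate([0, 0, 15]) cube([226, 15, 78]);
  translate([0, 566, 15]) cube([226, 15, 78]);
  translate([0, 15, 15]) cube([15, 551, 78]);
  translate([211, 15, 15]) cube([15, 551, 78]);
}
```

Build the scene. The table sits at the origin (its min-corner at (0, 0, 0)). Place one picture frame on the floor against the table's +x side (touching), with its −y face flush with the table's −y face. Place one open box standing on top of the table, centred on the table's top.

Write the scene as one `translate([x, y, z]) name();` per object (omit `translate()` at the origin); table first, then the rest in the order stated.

table();
translate([926, 0, 0]) picture_frame();
translate([350, 78, 734]) open_box();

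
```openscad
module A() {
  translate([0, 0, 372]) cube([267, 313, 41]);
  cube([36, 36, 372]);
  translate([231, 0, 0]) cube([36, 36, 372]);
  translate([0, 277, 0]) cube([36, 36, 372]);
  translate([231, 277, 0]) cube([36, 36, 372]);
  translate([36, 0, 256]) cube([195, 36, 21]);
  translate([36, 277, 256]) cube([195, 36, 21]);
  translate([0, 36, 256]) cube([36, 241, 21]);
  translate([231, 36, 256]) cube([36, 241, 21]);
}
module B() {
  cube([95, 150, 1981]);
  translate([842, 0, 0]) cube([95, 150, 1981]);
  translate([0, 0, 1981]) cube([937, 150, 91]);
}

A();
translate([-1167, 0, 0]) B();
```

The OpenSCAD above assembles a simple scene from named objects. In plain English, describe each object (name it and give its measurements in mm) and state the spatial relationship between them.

A is a simple wooden stool: a rectangular seat 267 mm (x) by 313 mm (y), 41 mm thick, top face at z = 413 mm, on four square legs, each 36×36 mm in cross-section. The legs rest on z = 0, each flush with a corner of the seat. Four stretchers, 36 mm wide and 21 mm tall, connect adjacent legs with their undersides at z = 256 mm, each running between the inner faces of the legs it joins and aligned with the legs' outer faces on the other axis.

B is a rectangular door frame: two vertical jambs of 95×150 mm section, 1981 mm tall, with a clear opening 747 mm wide between their inner faces. A header 91 mm tall and 150 mm deep lies on top of the jambs and spans the full outside width.

The door frame is on the floor beside the stool on its −x side.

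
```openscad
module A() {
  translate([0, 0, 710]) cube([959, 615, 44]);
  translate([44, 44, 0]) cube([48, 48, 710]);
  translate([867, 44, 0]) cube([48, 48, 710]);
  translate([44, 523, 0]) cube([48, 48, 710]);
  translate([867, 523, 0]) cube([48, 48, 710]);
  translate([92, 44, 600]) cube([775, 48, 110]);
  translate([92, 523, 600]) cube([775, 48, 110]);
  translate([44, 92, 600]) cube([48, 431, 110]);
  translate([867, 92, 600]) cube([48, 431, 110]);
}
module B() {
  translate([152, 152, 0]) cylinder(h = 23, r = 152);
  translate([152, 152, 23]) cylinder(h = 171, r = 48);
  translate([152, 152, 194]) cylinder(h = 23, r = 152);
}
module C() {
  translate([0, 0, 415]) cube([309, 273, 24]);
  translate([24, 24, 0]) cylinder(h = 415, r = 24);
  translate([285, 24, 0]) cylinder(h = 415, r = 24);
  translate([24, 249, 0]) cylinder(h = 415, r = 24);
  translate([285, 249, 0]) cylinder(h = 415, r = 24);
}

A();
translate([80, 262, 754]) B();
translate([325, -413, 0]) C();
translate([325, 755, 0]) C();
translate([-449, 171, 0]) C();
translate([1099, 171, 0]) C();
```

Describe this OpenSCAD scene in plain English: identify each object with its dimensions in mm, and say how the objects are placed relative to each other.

A is a table: top 959 mm (x) × 615 mm (y), 44 mm thick, upper face at z = 754 mm, on four 48×48 mm square legs, each inset 44 mm from the nearest pair of top edges, running from z = 0 to the bottom of the top. Four apron rails, 48 mm thick and 110 mm tall, run between adjacent legs with their top edges flush with the underside of the top and their outer faces flush with the legs' outer faces.

B is a spool: two coaxial disc flanges of radius 152 mm and thickness 23 mm, joined by a core cylinder of radius 48 mm and height 171 mm. The lower flange rests on z = 0 and the three cylinders share a vertical axis.

C is a four-legged stool. The seat is 309×273 mm, 24 mm thick, top at z = 439 mm. It stands on four round legs, each 48 mm in diameter, from z = 0 to the seat underside, each leg's axis is inset half a diameter from the nearest pair of seat edges (so the leg's bounding box is flush with the corner).

The spool is on top of the table. Four stools sit around the table at the −y, +y, −x, +x sides.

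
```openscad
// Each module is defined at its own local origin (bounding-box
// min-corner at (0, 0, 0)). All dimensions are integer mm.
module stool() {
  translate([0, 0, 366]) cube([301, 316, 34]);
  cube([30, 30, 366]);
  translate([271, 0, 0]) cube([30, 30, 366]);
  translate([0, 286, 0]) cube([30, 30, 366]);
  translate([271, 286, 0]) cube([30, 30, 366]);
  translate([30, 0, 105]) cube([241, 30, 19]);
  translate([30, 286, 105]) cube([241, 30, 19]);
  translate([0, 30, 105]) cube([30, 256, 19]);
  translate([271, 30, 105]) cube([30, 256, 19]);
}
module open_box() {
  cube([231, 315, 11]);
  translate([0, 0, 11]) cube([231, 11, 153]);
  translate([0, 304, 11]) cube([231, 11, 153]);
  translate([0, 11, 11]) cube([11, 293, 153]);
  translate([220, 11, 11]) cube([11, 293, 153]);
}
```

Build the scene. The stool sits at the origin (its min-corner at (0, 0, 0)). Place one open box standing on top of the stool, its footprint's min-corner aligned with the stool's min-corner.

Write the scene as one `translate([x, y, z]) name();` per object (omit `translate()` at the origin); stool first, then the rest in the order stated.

stool();
translate([0, 0, 400]) open_box();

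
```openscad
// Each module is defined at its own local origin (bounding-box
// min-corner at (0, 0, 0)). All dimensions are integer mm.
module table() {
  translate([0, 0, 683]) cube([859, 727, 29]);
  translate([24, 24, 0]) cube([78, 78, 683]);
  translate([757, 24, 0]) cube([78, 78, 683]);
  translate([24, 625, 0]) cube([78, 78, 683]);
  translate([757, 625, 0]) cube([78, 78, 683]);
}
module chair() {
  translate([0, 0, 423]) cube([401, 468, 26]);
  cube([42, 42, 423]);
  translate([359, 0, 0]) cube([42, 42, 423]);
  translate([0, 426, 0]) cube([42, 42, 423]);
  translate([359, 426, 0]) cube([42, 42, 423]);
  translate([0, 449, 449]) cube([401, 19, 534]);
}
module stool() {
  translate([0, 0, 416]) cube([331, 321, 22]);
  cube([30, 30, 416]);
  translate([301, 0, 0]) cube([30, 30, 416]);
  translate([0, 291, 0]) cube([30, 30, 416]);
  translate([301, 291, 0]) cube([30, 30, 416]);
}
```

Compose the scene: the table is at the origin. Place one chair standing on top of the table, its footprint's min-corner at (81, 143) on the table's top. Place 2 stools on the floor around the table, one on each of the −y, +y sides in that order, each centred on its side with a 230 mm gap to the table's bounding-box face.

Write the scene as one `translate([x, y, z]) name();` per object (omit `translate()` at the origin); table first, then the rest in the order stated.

table();
translate([81, 143, 712]) chair();
translate([264, -551, 0]) stool();
translate([264, 957, 0]) stool();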